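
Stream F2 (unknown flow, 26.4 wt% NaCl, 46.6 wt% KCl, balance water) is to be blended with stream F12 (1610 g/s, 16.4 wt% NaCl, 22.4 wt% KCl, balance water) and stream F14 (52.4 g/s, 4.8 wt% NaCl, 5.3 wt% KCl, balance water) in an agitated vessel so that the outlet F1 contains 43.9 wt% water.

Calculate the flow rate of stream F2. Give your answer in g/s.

1791 g/s

Let F2 be the unknown flow. Total out = 1662.4 + F2.
water balance: 1032.4 + 0.270·F2 = 0.439·(1662.4 + F2)
(0.270 − 0.439)·F2 = 0.439×1662.4 − 1032.4 = -302.63
F2 = -302.63 / -0.169 = 1790.7 g/s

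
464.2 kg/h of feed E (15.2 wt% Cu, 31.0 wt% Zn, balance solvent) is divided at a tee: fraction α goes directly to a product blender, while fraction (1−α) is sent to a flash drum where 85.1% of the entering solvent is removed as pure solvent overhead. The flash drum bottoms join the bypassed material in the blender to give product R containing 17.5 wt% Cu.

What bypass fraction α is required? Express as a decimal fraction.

0.713

All 464.2×0.152 = 70.558 kg/h of Cu reaches R, so R = 70.558/0.175 = 403.19 kg/h and vapour = 61.009 kg/h.
The evaporator receives (1−α)·464.2 of feed at 0.538 solvent and removes 0.851 of that solvent:
0.851×0.538×(1−α)×464.2 = 61.009
(1−α) = 61.009/212.53 = 0.2871;  α = 0.7129.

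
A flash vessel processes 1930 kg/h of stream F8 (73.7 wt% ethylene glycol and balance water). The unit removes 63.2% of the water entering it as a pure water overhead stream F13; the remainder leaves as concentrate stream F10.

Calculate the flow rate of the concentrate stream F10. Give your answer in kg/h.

1609 kg/h

water entering = 1930×0.263 = 507.59 kg/h; overhead removed = 0.632×507.59 = 320.8 kg/h.
Concentrate = 1930 − 320.8 = 1609.2 kg/h.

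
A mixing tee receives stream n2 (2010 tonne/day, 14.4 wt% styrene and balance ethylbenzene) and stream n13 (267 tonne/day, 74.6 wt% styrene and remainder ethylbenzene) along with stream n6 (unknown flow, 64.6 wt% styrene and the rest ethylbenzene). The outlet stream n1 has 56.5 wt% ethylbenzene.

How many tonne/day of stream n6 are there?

2379 tonne/day

Let n6 be the unknown flow. Total out = 2277 + n6.
ethylbenzene balance: 1788.4 + 0.354·n6 = 0.565·(2277 + n6)
(0.354 − 0.565)·n6 = 0.565×2277 − 1788.4 = -501.87
n6 = -501.87 / -0.211 = 2378.5 tonne/day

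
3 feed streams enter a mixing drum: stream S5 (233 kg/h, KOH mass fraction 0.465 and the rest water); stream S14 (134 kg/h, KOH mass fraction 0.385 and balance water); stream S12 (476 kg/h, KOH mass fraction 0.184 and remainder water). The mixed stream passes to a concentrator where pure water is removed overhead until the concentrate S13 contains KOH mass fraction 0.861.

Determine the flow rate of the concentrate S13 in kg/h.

KOH entering = 233×0.465 + 134×0.385 + 476×0.184 = 247.52 kg/h.
All KOH reports to S13, so S13 = 247.52/0.861 = 287.48 kg/h.

287.5 kg/h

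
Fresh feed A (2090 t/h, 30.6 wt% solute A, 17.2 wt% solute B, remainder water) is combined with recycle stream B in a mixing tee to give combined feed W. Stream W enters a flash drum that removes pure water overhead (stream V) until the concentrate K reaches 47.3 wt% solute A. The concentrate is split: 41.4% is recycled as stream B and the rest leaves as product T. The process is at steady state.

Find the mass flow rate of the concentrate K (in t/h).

Overall solute A balance (none leaves overhead): solute A in fresh feed = solute A in product, i.e. 2090×0.306 = (1−0.414)·K·0.473.
K = 639.54/(0.473×0.586) = 2307.3 t/h.

2307 t/h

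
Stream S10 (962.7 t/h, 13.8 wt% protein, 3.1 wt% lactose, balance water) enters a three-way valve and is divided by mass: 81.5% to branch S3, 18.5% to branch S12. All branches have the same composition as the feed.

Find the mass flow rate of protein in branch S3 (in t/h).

108.3 t/h

Branch S3 total = 0.815×962.7 = 784.6 t/h.
protein in S3 = 0.138×784.6 = 108.27 t/h.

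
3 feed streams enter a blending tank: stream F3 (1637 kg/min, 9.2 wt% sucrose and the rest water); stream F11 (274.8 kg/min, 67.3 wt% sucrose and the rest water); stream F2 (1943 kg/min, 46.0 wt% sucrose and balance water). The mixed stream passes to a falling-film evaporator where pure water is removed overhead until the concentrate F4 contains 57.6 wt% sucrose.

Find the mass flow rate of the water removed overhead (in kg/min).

1721 kg/min

sucrose entering = 1637×0.092 + 274.8×0.673 + 1943×0.460 = 1229.3 kg/min.
All sucrose reports to F4, so F4 = 1229.3/0.576 = 2134.2 kg/min.
Total feed = 3854.8 kg/min; overhead = 3854.8 − 2134.2 = 1720.6 kg/min.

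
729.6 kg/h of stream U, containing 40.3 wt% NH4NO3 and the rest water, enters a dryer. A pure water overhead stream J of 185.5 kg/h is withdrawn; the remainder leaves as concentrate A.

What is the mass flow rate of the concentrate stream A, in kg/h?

544.1 kg/h

Concentrate = 729.6 − 185.5 = 544.1 kg/h.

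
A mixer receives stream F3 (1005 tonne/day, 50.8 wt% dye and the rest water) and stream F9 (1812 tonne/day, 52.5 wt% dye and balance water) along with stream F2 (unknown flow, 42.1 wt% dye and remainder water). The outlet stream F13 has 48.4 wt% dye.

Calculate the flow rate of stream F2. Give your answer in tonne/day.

1562 tonne/day

Let F2 be the unknown flow. Total out = 2817 + F2.
dye balance: 1461.8 + 0.421·F2 = 0.484·(2817 + F2)
(0.421 − 0.484)·F2 = 0.484×2817 − 1461.8 = -98.412
F2 = -98.412 / -0.063 = 1562.1 tonne/day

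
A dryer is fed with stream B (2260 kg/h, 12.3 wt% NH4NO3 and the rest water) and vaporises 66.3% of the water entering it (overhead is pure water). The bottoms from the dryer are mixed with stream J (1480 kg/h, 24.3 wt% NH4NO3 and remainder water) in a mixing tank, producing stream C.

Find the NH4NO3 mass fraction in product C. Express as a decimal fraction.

0.263

Vapour removed = 0.663×0.877×2260 = 1314.1 kg/h; concentrate = 945.92 kg/h.
NH4NO3 reaching the mixer = 277.98 (from concentrate) + 1480×0.243 = 637.62 kg/h.
Product flow = 945.92 + 1480 = 2425.9 kg/h; NH4NO3 fraction = 0.263.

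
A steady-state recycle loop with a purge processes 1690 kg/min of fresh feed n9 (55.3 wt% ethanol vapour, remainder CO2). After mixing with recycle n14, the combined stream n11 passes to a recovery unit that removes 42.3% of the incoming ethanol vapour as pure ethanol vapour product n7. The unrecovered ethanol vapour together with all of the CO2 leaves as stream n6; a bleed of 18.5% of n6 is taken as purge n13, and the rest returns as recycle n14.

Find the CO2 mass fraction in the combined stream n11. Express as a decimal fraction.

0.698

CO2 enters only via n9 and leaves only via the purge: 1690×0.447 = 0.185×(CO2 in n6), and the recovery unit passes all CO2, so CO2 in n11 = CO2 in n6 = 4083.4 kg/min.
ethanol vapour in n11: m_A = 1690×0.553 + (1−0.185)·(1−0.423)·m_A, so m_A = 934.57/0.5297 = 1764.2 kg/min.
n11 = 1764.2 + 4083.4 = 5847.6 kg/min.
CO2 fraction in n11 = 4083.4/5847.6 = 0.698.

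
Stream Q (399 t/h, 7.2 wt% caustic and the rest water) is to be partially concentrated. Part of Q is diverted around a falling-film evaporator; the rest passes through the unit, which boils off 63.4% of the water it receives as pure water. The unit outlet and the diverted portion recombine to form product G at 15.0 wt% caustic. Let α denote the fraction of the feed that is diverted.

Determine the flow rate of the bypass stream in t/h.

46.35 t/h

All 399×0.072 = 28.728 t/h of caustic reaches G, so G = 28.728/0.150 = 191.52 t/h and vapour = 207.48 t/h.
The evaporator receives (1−α)·399 of feed at 0.928 water and removes 0.634 of that water:
0.634×0.928×(1−α)×399 = 207.48
(1−α) = 207.48/234.75 = 0.8838;  α = 0.1162.
Bypass flow = 0.1162×399 = 46.354 t/h.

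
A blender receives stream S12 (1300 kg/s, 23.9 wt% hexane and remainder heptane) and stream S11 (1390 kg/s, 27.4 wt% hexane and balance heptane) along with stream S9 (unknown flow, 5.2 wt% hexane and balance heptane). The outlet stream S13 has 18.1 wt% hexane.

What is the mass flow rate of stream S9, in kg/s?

Let S9 be the unknown flow. Total out = 2690 + S9.
hexane balance: 691.56 + 0.052·S9 = 0.181·(2690 + S9)
(0.052 − 0.181)·S9 = 0.181×2690 − 691.56 = -204.67
S9 = -204.67 / -0.129 = 1586.6 kg/s

1587 kg/s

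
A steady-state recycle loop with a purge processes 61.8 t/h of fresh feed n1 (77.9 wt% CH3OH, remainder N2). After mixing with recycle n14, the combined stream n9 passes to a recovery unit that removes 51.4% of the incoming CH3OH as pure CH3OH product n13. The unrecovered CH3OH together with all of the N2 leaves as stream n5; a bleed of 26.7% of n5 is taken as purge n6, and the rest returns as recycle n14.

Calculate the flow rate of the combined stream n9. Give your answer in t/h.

N2 enters only via n1 and leaves only via the purge: 61.8×0.221 = 0.267×(N2 in n5), and the recovery unit passes all N2, so N2 in n9 = N2 in n5 = 51.153 t/h.
CH3OH in n9: m_A = 61.8×0.779 + (1−0.267)·(1−0.514)·m_A, so m_A = 48.142/0.6438 = 74.783 t/h.
n9 = 74.783 + 51.153 = 125.94 t/h.

125.9 t/h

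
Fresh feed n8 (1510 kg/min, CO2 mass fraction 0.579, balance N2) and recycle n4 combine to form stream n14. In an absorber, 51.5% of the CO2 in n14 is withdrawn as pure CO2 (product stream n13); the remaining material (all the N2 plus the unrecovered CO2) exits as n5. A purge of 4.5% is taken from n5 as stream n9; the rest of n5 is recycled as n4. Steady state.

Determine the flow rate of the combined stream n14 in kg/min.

15760 kg/min

N2 enters only via n8 and leaves only via the purge: 1510×0.421 = 0.045×(N2 in n5), and the absorber passes all N2, so N2 in n14 = N2 in n5 = 14127 kg/min.
CO2 in n14: m_A = 1510×0.579 + (1−0.045)·(1−0.515)·m_A, so m_A = 874.29/0.5368 = 1628.6 kg/min.
n14 = 1628.6 + 14127 = 15756 kg/min.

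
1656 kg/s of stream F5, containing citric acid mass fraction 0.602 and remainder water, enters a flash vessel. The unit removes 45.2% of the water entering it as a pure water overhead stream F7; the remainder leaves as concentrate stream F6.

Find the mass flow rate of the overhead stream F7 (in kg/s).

297.9 kg/s

water entering = 1656×0.398 = 659.09 kg/s; overhead removed = 0.452×659.09 = 297.91 kg/s.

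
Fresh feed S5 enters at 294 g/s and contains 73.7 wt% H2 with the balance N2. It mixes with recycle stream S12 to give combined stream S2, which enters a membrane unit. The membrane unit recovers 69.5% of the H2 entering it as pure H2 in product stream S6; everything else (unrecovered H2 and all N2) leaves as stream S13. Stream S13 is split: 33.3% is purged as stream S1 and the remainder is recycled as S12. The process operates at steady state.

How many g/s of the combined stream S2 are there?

N2 enters only via S5 and leaves only via the purge: 294×0.263 = 0.333×(N2 in S13), and the membrane unit passes all N2, so N2 in S2 = N2 in S13 = 232.2 g/s.
H2 in S2: m_A = 294×0.737 + (1−0.333)·(1−0.695)·m_A, so m_A = 216.68/0.7966 = 272.02 g/s.
S2 = 272.02 + 232.2 = 504.21 g/s.

504.2 g/s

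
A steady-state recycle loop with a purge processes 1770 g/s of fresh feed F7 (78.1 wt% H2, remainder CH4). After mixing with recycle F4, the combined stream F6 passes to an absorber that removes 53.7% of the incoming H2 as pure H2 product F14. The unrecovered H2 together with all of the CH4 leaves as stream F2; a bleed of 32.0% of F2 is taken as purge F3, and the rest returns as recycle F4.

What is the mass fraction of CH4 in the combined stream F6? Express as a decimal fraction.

0.375

CH4 enters only via F7 and leaves only via the purge: 1770×0.219 = 0.320×(CH4 in F2), and the absorber passes all CH4, so CH4 in F6 = CH4 in F2 = 1211.3 g/s.
H2 in F6: m_A = 1770×0.781 + (1−0.320)·(1−0.537)·m_A, so m_A = 1382.4/0.6852 = 2017.6 g/s.
F6 = 2017.6 + 1211.3 = 3228.9 g/s.
CH4 fraction in F6 = 1211.3/3228.9 = 0.375.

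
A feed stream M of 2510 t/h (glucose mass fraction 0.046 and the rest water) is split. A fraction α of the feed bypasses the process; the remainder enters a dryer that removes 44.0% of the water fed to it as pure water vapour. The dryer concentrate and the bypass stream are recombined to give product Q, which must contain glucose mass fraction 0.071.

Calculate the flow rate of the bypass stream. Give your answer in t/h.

All 2510×0.046 = 115.46 t/h of glucose reaches Q, so Q = 115.46/0.071 = 1626.2 t/h and vapour = 883.8 t/h.
The evaporator receives (1−α)·2510 of feed at 0.954 water and removes 0.440 of that water:
0.440×0.954×(1−α)×2510 = 883.8
(1−α) = 883.8/1053.6 = 0.8388;  α = 0.1612.
Bypass flow = 0.1612×2510 = 404.5 t/h.

404.5 t/h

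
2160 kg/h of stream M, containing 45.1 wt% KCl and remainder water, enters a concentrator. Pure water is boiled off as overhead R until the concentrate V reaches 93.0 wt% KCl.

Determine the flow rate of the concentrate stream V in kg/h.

1047 kg/h

KCl is conserved: 2160×0.451 = 974.16 kg/h all reports to the concentrate.
Concentrate = 974.16/(target fraction) = 1047.5 kg/h.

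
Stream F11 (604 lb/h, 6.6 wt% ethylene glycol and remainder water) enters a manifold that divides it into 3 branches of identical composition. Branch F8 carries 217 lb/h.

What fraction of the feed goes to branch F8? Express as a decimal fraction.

Fraction to F8 = 217/604 = 0.3593.

0.359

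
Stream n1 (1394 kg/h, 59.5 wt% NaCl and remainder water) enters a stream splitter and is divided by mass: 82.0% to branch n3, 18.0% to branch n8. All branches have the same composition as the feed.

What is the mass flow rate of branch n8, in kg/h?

Branch n8 flow = 0.180×1394 = 250.92 kg/h.

250.9 kg/h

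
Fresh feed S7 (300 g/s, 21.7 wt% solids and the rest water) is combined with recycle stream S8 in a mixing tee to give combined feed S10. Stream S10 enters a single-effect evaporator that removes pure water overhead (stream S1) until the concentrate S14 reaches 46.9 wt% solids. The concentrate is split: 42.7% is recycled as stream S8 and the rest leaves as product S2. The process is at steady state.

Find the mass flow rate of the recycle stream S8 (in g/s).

103.4 g/s

Overall solids balance (none leaves overhead): solids in fresh feed = solids in product, i.e. 300×0.217 = (1−0.427)·S14·0.469.
S14 = 65.1/(0.469×0.573) = 242.24 g/s.
Recycle S8 = 0.427×242.24 = 103.44 g/s.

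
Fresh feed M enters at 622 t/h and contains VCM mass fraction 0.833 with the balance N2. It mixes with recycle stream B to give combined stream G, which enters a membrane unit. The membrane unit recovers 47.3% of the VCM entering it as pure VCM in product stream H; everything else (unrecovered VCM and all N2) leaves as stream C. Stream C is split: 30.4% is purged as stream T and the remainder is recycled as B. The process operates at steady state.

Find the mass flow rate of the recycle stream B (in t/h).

537.9 t/h

N2 enters only via M and leaves only via the purge: 622×0.167 = 0.304×(N2 in C), and the membrane unit passes all N2, so N2 in G = N2 in C = 341.69 t/h.
VCM in G: m_A = 622×0.833 + (1−0.304)·(1−0.473)·m_A, so m_A = 518.13/0.6332 = 818.26 t/h.
C = (1−0.473)×818.26 + 341.69 = 772.91 t/h.
Recycle B = (1−0.304)×772.91 = 537.95 t/h.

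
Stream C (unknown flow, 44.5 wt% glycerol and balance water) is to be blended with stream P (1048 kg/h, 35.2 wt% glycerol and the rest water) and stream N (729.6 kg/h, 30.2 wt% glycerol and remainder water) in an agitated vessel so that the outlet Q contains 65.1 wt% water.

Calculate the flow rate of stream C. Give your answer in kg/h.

Let C be the unknown flow. Total out = 1777.6 + C.
water balance: 1188.4 + 0.555·C = 0.651·(1777.6 + C)
(0.555 − 0.651)·C = 0.651×1777.6 − 1188.4 = -31.147
C = -31.147 / -0.096 = 324.45 kg/h

324.5 kg/h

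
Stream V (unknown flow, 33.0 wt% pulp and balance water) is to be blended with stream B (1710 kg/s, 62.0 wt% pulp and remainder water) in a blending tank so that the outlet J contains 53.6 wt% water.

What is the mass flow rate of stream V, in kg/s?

1991 kg/s

Let V be the unknown flow. Total out = 1710 + V.
water balance: 649.8 + 0.670·V = 0.536·(1710 + V)
(0.670 − 0.536)·V = 0.536×1710 − 649.8 = 266.76
V = 266.76 / 0.134 = 1990.7 kg/s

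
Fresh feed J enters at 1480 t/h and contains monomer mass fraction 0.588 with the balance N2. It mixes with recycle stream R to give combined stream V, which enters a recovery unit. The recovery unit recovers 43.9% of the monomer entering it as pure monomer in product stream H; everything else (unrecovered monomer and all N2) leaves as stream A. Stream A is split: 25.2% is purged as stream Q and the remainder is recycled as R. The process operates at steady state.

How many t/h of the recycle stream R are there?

N2 enters only via J and leaves only via the purge: 1480×0.412 = 0.252×(N2 in A), and the recovery unit passes all N2, so N2 in V = N2 in A = 2419.7 t/h.
monomer in V: m_A = 1480×0.588 + (1−0.252)·(1−0.439)·m_A, so m_A = 870.24/0.5804 = 1499.5 t/h.
A = (1−0.439)×1499.5 + 2419.7 = 3260.9 t/h.
Recycle R = (1−0.252)×3260.9 = 2439.1 t/h.

2439 t/h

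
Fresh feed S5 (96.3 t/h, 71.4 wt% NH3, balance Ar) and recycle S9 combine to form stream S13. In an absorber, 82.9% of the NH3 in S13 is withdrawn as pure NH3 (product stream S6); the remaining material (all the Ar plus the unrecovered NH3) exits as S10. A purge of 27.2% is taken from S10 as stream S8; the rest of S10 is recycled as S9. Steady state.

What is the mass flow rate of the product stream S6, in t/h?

NH3 in S13: m_A = 96.3×0.714 + (1−0.272)·(1−0.829)·m_A, so m_A = 68.758/0.8755 = 78.535 t/h.
Product S6 = 0.829×78.535 = 65.105 t/h.

65.11 t/h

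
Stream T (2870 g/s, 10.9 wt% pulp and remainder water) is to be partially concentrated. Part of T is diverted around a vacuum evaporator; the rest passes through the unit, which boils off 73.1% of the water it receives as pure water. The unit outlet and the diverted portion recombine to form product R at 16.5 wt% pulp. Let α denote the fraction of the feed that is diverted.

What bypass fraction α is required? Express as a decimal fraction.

0.479

All 2870×0.109 = 312.83 g/s of pulp reaches R, so R = 312.83/0.165 = 1895.9 g/s and vapour = 974.06 g/s.
The evaporator receives (1−α)·2870 of feed at 0.891 water and removes 0.731 of that water:
0.731×0.891×(1−α)×2870 = 974.06
(1−α) = 974.06/1869.3 = 0.5211;  α = 0.4789.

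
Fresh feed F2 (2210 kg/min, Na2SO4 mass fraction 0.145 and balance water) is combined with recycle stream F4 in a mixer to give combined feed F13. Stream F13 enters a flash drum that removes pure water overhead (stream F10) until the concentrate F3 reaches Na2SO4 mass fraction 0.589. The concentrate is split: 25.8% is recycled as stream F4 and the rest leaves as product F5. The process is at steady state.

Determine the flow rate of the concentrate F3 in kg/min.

733.2 kg/min

Overall Na2SO4 balance (none leaves overhead): Na2SO4 in fresh feed = Na2SO4 in product, i.e. 2210×0.145 = (1−0.258)·F3·0.589.
F3 = 320.45/(0.589×0.742) = 733.23 kg/min.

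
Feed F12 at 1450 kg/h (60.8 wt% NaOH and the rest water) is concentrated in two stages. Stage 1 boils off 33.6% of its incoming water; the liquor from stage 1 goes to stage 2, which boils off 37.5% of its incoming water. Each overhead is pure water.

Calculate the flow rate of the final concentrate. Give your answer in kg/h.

water in feed = 1450×0.392 = 568.4 kg/h.
After stage 1: water left = (1−0.336)×568.4 = 377.42; stream total = 1259 kg/h.
After stage 2: water left = (1−0.375)×377.42 = 235.89; final concentrate = 1117.5 kg/h.

1117 kg/h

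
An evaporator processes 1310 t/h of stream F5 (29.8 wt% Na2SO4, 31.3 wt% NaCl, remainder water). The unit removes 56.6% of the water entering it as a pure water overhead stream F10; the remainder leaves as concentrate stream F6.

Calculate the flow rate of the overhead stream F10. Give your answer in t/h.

288.4 t/h

water entering = 1310×0.389 = 509.59 t/h; overhead removed = 0.566×509.59 = 288.43 t/h.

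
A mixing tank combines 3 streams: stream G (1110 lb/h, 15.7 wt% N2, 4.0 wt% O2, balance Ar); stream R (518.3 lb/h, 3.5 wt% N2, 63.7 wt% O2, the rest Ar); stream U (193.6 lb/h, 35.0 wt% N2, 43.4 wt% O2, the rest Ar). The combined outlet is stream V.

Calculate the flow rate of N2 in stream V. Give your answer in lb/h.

260.2 lb/h

N2 out = N2 in = 1110×0.157 + 518.3×0.035 + 193.6×0.350 = 260.17 lb/h.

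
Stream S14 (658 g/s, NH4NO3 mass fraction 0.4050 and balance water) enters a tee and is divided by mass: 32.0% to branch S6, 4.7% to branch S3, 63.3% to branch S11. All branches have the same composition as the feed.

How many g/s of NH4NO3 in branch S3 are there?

Branch S3 total = 0.047×658 = 30.926 g/s.
NH4NO3 in S3 = 0.405×30.926 = 12.525 g/s.

12.53 g/s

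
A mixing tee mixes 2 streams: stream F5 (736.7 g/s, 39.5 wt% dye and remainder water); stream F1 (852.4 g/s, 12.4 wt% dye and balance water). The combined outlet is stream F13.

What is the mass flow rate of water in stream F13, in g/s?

1192 g/s

water out = water in = 736.7×0.605 + 852.4×0.876 = 1192.4 g/s.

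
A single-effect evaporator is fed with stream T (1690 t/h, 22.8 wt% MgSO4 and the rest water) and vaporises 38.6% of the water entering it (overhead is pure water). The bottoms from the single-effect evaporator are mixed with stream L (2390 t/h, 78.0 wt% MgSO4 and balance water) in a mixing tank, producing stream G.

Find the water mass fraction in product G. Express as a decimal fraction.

0.371

Vapour removed = 0.386×0.772×1690 = 503.61 t/h; concentrate = 1186.4 t/h.
water reaching the mixer = 801.07 (from concentrate) + 2390×0.220 = 1326.9 t/h.
Product flow = 1186.4 + 2390 = 3576.4 t/h; water fraction = 0.371.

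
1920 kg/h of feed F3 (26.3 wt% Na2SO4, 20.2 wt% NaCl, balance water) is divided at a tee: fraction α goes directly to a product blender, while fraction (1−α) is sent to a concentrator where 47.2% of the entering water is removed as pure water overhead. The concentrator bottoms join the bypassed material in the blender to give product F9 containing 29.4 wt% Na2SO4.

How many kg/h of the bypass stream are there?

1118 kg/h

All 1920×0.263 = 504.96 kg/h of Na2SO4 reaches F9, so F9 = 504.96/0.294 = 1717.6 kg/h and vapour = 202.45 kg/h.
The evaporator receives (1−α)·1920 of feed at 0.535 water and removes 0.472 of that water:
0.472×0.535×(1−α)×1920 = 202.45
(1−α) = 202.45/484.84 = 0.4176;  α = 0.5824.
Bypass flow = 0.5824×1920 = 1118.3 kg/h.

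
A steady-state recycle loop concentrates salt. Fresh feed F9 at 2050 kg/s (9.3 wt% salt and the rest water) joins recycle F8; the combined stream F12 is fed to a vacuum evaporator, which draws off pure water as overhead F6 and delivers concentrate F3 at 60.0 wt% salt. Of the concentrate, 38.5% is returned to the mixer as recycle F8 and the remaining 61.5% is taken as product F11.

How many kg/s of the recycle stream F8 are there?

198.9 kg/s

Overall salt balance (none leaves overhead): salt in fresh feed = salt in product, i.e. 2050×0.093 = (1−0.385)·F3·0.600.
F3 = 190.65/(0.600×0.615) = 516.67 kg/s.
Recycle F8 = 0.385×516.67 = 198.92 kg/s.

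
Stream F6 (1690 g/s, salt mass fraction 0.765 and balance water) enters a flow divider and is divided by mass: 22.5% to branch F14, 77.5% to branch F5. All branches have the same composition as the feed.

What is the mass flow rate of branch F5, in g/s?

1310 g/s

Branch F5 flow = 0.775×1690 = 1309.8 g/s.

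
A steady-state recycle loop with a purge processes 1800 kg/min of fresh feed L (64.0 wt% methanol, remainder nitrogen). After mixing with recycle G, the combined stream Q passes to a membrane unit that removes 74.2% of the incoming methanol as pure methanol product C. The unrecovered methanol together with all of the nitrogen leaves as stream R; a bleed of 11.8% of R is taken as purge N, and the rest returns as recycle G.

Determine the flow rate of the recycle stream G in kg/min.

nitrogen enters only via L and leaves only via the purge: 1800×0.360 = 0.118×(nitrogen in R), and the membrane unit passes all nitrogen, so nitrogen in Q = nitrogen in R = 5491.5 kg/min.
methanol in Q: m_A = 1800×0.640 + (1−0.118)·(1−0.742)·m_A, so m_A = 1152/0.7724 = 1491.4 kg/min.
R = (1−0.742)×1491.4 + 5491.5 = 5876.3 kg/min.
Recycle G = (1−0.118)×5876.3 = 5182.9 kg/min.

5183 kg/min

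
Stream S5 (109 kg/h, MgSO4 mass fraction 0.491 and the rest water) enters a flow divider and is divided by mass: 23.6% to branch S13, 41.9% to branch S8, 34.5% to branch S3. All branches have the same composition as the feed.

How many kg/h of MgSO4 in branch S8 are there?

Branch S8 total = 0.419×109 = 45.671 kg/h.
MgSO4 in S8 = 0.491×45.671 = 22.424 kg/h.

22.42 kg/h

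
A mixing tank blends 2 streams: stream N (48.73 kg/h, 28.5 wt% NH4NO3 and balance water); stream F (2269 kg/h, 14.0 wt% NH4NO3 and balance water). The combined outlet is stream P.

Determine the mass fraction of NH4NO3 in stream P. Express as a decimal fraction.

0.143

Total flow out = 48.73 + 2269 = 2317.7 kg/h.
NH4NO3 in = 48.73×0.285 + 2269×0.140 = 331.55 kg/h.
NH4NO3 mass fraction in P = 331.55/2317.7 = 0.143.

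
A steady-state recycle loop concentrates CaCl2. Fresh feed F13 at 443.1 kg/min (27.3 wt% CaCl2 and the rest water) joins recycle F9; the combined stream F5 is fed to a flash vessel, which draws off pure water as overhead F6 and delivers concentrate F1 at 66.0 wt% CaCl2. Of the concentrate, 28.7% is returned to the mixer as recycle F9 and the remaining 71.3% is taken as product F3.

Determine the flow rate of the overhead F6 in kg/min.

Overall CaCl2 balance (none leaves overhead): CaCl2 in fresh feed = CaCl2 in product, i.e. 443.1×0.273 = (1−0.287)·F1·0.660.
F1 = 120.97/(0.660×0.713) = 257.06 kg/min.
Recycle F9 = 0.287×257.06 = 73.776 kg/min.
Combined feed F5 = 443.1 + 73.776 = 516.88 kg/min.
Overhead F6 = F5 − F1 = 516.88 − 257.06 = 259.82 kg/min.

259.8 kg/min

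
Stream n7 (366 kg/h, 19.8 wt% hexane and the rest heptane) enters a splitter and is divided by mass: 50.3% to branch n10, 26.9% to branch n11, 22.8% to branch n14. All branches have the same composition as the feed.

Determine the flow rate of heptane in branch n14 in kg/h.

Branch n14 total = 0.228×366 = 83.448 kg/h.
heptane in n14 = 0.802×83.448 = 66.925 kg/h.

66.93 kg/h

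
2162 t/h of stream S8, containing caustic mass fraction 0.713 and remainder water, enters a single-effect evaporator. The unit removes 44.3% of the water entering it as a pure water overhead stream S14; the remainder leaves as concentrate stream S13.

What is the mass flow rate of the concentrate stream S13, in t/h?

water entering = 2162×0.287 = 620.49 t/h; overhead removed = 0.443×620.49 = 274.88 t/h.
Concentrate = 2162 − 274.88 = 1887.1 t/h.

1887 t/h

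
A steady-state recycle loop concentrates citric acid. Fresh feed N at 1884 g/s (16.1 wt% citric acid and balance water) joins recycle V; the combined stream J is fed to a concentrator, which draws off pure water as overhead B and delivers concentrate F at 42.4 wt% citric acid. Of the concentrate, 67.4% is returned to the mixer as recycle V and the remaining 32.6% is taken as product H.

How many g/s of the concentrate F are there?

Overall citric acid balance (none leaves overhead): citric acid in fresh feed = citric acid in product, i.e. 1884×0.161 = (1−0.674)·F·0.424.
F = 303.32/(0.424×0.326) = 2194.4 g/s.

2194 g/s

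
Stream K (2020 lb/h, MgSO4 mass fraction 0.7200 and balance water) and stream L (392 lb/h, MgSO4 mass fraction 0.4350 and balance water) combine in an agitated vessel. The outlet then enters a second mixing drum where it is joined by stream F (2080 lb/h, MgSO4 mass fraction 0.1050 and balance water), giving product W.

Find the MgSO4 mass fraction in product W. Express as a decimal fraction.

0.4104

Overall, product flow = 4492 lb/h.
MgSO4 in = 2020×0.720 + 392×0.435 + 2080×0.105 = 1843.3 lb/h.
MgSO4 fraction in W = 0.4104.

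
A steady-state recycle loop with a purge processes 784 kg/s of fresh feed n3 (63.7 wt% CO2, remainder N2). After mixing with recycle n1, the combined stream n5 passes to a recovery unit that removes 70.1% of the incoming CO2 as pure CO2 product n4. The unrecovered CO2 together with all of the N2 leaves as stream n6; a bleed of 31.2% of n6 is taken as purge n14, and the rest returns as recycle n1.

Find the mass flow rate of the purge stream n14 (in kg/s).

343.2 kg/s

N2 enters only via n3 and leaves only via the purge: 784×0.363 = 0.312×(N2 in n6), and the recovery unit passes all N2, so N2 in n5 = N2 in n6 = 912.15 kg/s.
CO2 in n5: m_A = 784×0.637 + (1−0.312)·(1−0.701)·m_A, so m_A = 499.41/0.7943 = 628.75 kg/s.
n6 = (1−0.701)×628.75 + 912.15 = 1100.1 kg/s.
Purge n14 = 0.312×1100.1 = 343.25 kg/s.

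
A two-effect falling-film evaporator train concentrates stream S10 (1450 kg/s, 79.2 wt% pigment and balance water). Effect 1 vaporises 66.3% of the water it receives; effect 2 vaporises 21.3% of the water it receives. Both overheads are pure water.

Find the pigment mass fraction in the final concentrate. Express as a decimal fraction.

water in feed = 1450×0.208 = 301.6 kg/s.
After stage 1: water left = (1−0.663)×301.6 = 101.64; stream total = 1250 kg/s.
After stage 2: water left = (1−0.213)×101.64 = 79.99; final concentrate = 1228.4 kg/s.
pigment fraction = 1148.4/1228.4 = 0.9349.

0.9349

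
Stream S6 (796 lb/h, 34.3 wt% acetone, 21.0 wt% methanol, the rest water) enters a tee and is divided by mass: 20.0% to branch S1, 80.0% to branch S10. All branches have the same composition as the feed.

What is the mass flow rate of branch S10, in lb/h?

Branch S10 flow = 0.800×796 = 636.8 lb/h.

636.8 lb/h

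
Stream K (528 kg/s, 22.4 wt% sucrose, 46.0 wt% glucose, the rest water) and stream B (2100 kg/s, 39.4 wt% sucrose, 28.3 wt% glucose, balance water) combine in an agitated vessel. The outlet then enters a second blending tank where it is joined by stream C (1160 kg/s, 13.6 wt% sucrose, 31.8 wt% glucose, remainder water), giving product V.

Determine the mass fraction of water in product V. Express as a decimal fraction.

0.390

Overall, product flow = 3788 kg/s.
water in = 528×0.316 + 2100×0.323 + 1160×0.546 = 1478.5 kg/s.
water fraction in V = 0.390.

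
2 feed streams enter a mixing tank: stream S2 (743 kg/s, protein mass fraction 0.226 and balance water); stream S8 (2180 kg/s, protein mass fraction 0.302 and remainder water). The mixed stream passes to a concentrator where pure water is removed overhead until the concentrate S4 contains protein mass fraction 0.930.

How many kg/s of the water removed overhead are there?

2035 kg/s

protein entering = 743×0.226 + 2180×0.302 = 826.28 kg/s.
All protein reports to S4, so S4 = 826.28/0.930 = 888.47 kg/s.
Total feed = 2923 kg/s; overhead = 2923 − 888.47 = 2034.5 kg/s.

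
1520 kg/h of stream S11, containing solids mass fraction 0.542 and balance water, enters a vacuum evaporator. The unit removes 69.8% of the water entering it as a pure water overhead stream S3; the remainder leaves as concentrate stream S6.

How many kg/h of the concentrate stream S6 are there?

1034 kg/h

water entering = 1520×0.458 = 696.16 kg/h; overhead removed = 0.698×696.16 = 485.92 kg/h.
Concentrate = 1520 − 485.92 = 1034.1 kg/h.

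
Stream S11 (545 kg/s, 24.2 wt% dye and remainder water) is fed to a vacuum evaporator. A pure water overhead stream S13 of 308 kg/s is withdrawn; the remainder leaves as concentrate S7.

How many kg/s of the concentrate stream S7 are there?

237 kg/s

Concentrate = 545 − 308 = 237 kg/s.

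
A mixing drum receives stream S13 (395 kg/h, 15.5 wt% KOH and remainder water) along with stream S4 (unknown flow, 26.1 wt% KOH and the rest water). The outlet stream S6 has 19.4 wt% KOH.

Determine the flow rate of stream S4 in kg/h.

229.9 kg/h

Let S4 be the unknown flow. Total out = 395 + S4.
KOH balance: 61.225 + 0.261·S4 = 0.194·(395 + S4)
(0.261 − 0.194)·S4 = 0.194×395 − 61.225 = 15.405
S4 = 15.405 / 0.067 = 229.93 kg/h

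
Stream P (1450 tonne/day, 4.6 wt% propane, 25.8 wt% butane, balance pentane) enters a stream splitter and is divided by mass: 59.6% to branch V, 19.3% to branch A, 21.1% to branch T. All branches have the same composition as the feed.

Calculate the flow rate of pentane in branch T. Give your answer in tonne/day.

Branch T total = 0.211×1450 = 305.95 tonne/day.
pentane in T = 0.696×305.95 = 212.94 tonne/day.

212.9 tonne/day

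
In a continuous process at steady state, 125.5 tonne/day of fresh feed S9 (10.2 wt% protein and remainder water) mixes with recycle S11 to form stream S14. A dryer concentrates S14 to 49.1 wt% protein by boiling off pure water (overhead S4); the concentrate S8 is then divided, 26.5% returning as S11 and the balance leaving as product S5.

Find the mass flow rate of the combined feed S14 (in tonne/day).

134.9 tonne/day

Overall protein balance (none leaves overhead): protein in fresh feed = protein in product, i.e. 125.5×0.102 = (1−0.265)·S8·0.491.
S8 = 12.801/(0.491×0.735) = 35.471 tonne/day.
Recycle S11 = 0.265×35.471 = 9.3999 tonne/day.
Combined feed S14 = 125.5 + 9.3999 = 134.9 tonne/day.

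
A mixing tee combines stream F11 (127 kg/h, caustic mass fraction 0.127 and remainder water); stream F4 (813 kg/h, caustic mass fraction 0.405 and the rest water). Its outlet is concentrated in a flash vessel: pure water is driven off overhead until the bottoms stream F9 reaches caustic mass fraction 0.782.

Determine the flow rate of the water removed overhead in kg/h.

caustic entering = 127×0.127 + 813×0.405 = 345.39 kg/h.
All caustic reports to F9, so F9 = 345.39/0.782 = 441.68 kg/h.
Total feed = 940 kg/h; overhead = 940 − 441.68 = 498.32 kg/h.

498.3 kg/h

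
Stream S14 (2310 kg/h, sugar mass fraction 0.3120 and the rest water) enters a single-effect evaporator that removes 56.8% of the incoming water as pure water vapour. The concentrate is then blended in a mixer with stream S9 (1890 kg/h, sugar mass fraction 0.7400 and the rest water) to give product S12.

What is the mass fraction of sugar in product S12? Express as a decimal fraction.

0.6427

Vapour removed = 0.568×0.688×2310 = 902.71 kg/h; concentrate = 1407.3 kg/h.
sugar reaching the mixer = 720.72 (from concentrate) + 1890×0.740 = 2119.3 kg/h.
Product flow = 1407.3 + 1890 = 3297.3 kg/h; sugar fraction = 0.6427.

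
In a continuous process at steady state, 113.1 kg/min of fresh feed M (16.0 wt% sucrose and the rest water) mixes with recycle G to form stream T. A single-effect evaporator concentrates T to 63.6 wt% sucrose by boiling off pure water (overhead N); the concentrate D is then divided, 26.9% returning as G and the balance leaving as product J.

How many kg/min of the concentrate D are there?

Overall sucrose balance (none leaves overhead): sucrose in fresh feed = sucrose in product, i.e. 113.1×0.160 = (1−0.269)·D·0.636.
D = 18.096/(0.636×0.731) = 38.923 kg/min.

38.92 kg/min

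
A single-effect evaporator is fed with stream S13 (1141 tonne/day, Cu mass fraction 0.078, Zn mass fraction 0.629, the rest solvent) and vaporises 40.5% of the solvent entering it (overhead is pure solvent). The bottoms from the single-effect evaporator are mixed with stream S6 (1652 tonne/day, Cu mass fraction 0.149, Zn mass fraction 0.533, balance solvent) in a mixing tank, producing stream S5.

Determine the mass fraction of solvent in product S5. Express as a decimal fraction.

Vapour removed = 0.405×0.293×1141 = 135.4 tonne/day; concentrate = 1005.6 tonne/day.
solvent reaching the mixer = 198.92 (from concentrate) + 1652×0.318 = 724.25 tonne/day.
Product flow = 1005.6 + 1652 = 2657.6 tonne/day; solvent fraction = 0.273.

0.273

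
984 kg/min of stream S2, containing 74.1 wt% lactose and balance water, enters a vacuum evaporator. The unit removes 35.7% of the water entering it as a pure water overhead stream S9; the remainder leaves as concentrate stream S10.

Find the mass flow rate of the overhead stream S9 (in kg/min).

water entering = 984×0.259 = 254.86 kg/min; overhead removed = 0.357×254.86 = 90.984 kg/min.

90.98 kg/min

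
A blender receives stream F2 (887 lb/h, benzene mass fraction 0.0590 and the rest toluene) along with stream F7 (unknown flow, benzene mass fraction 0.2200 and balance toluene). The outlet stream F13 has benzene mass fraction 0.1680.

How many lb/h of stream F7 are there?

1859 lb/h

Let F7 be the unknown flow. Total out = 887 + F7.
benzene balance: 52.333 + 0.220·F7 = 0.168·(887 + F7)
(0.220 − 0.168)·F7 = 0.168×887 − 52.333 = 96.683
F7 = 96.683 / 0.052 = 1859.3 lb/h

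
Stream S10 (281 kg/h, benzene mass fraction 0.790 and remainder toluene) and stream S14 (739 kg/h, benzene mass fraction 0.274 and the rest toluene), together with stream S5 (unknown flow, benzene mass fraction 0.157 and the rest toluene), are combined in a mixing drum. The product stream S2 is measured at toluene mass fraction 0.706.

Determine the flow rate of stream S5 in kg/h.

909.5 kg/h

Let S5 be the unknown flow. Total out = 1020 + S5.
toluene balance: 595.52 + 0.843·S5 = 0.706·(1020 + S5)
(0.843 − 0.706)·S5 = 0.706×1020 − 595.52 = 124.6
S5 = 124.6 / 0.137 = 909.46 kg/h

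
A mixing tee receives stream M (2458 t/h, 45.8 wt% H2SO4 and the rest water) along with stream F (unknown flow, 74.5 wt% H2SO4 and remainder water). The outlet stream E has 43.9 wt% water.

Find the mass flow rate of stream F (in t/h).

1376 t/h

Let F be the unknown flow. Total out = 2458 + F.
water balance: 1332.2 + 0.255·F = 0.439·(2458 + F)
(0.255 − 0.439)·F = 0.439×2458 − 1332.2 = -253.17
F = -253.17 / -0.184 = 1375.9 t/h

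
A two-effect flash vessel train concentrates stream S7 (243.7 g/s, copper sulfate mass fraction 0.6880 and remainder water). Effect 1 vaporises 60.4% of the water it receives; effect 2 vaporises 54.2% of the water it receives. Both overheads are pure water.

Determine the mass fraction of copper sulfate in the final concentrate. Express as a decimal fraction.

water in feed = 243.7×0.312 = 76.034 g/s.
After stage 1: water left = (1−0.604)×76.034 = 30.11; stream total = 197.78 g/s.
After stage 2: water left = (1−0.542)×30.11 = 13.79; final concentrate = 181.46 g/s.
copper sulfate fraction = 167.67/181.46 = 0.9240.

0.9240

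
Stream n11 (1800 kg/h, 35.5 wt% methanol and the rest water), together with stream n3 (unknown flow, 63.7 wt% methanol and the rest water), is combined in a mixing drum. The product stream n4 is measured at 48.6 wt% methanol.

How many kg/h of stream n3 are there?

1562 kg/h

Let n3 be the unknown flow. Total out = 1800 + n3.
methanol balance: 639 + 0.637·n3 = 0.486·(1800 + n3)
(0.637 − 0.486)·n3 = 0.486×1800 − 639 = 235.8
n3 = 235.8 / 0.151 = 1561.6 kg/h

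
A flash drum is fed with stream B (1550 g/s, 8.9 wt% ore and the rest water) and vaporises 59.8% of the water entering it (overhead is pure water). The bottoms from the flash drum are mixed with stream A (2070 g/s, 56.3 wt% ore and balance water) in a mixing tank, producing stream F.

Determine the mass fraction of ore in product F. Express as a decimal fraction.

Vapour removed = 0.598×0.911×1550 = 844.41 g/s; concentrate = 705.59 g/s.
ore reaching the mixer = 137.95 (from concentrate) + 2070×0.563 = 1303.4 g/s.
Product flow = 705.59 + 2070 = 2775.6 g/s; ore fraction = 0.4696.

0.4696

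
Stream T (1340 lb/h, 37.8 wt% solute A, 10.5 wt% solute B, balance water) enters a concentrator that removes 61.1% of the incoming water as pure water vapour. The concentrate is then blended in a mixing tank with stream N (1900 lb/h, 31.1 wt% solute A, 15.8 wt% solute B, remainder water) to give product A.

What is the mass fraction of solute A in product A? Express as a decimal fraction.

Vapour removed = 0.611×0.517×1340 = 423.29 lb/h; concentrate = 916.71 lb/h.
solute A reaching the mixer = 506.52 (from concentrate) + 1900×0.311 = 1097.4 lb/h.
Product flow = 916.71 + 1900 = 2816.7 lb/h; solute A fraction = 0.390.

0.390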